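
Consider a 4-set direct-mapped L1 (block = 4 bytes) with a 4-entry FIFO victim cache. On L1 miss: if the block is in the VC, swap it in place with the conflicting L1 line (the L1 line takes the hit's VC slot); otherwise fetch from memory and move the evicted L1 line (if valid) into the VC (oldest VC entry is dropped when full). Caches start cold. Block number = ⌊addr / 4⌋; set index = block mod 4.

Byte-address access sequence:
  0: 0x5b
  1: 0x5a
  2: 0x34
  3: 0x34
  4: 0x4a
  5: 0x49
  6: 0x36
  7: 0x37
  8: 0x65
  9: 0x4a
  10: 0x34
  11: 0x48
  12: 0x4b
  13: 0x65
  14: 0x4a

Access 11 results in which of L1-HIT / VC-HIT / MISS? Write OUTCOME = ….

#0 0x5b→b22/s2 MISS; vc=[]
#1 0x5a→b22/s2 L1-HIT; vc=[]
#2 0x34→b13/s1 MISS; vc=[]
#3 0x34→b13/s1 L1-HIT; vc=[]
#4 0x4a→b18/s2 MISS; vc=[22]
#5 0x49→b18/s2 L1-HIT; vc=[22]
#6 0x36→b13/s1 L1-HIT; vc=[22]
#7 0x37→b13/s1 L1-HIT; vc=[22]
#8 0x65→b25/s1 MISS; vc=[22,13]
#9 0x4a→b18/s2 L1-HIT; vc=[22,13]
#10 0x34→b13/s1 VC-HIT; vc=[22,25]
#11 0x48→b18/s2 L1-HIT; vc=[22,25]
#12 0x4b→b18/s2 L1-HIT; vc=[22,25]
#13 0x65→b25/s1 VC-HIT; vc=[22,13]
#14 0x4a→b18/s2 L1-HIT; vc=[22,13]

OUTCOME = L1-HIT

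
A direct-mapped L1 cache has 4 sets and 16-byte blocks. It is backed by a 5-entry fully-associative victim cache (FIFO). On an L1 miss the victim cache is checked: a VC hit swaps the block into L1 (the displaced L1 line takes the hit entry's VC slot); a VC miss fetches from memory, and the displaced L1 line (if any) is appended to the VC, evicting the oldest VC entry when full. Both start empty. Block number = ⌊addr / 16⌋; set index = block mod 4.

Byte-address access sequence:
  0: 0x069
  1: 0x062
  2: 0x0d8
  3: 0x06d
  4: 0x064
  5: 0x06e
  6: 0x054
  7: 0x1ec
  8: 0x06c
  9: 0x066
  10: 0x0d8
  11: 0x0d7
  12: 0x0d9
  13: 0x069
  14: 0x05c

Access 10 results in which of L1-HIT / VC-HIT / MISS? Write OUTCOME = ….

#0 0x69→b6/s2 MISS; vc=[]
#1 0x62→b6/s2 L1-HIT; vc=[]
#2 0xd8→b13/s1 MISS; vc=[]
#3 0x6d→b6/s2 L1-HIT; vc=[]
#4 0x64→b6/s2 L1-HIT; vc=[]
#5 0x6e→b6/s2 L1-HIT; vc=[]
#6 0x54→b5/s1 MISS; vc=[13]
#7 0x1ec→b30/s2 MISS; vc=[13,6]
#8 0x6c→b6/s2 VC-HIT; vc=[13,30]
#9 0x66→b6/s2 L1-HIT; vc=[13,30]
#10 0xd8→b13/s1 VC-HIT; vc=[5,30]
#11 0xd7→b13/s1 L1-HIT; vc=[5,30]
#12 0xd9→b13/s1 L1-HIT; vc=[5,30]
#13 0x69→b6/s2 L1-HIT; vc=[5,30]
#14 0x5c→b5/s1 VC-HIT; vc=[13,30]

OUTCOME = VC-HIT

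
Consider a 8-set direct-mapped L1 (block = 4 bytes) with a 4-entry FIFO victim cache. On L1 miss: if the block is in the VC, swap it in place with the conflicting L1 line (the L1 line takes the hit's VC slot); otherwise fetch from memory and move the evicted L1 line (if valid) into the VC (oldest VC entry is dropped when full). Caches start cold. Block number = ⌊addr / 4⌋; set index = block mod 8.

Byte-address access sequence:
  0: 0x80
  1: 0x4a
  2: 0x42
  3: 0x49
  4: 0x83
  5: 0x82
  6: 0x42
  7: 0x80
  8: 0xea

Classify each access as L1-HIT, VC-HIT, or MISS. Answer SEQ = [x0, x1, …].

SEQ = [MISS, MISS, MISS, L1-HIT, VC-HIT, L1-HIT, VC-HIT, VC-HIT, MISS]

0: 0x80 (blk 32, set 0) → MISS  vc=[]
1: 0x4a (blk 18, set 2) → MISS  vc=[]
2: 0x42 (blk 16, set 0) → MISS  vc=[32]
3: 0x49 (blk 18, set 2) → L1-HIT  vc=[32]
4: 0x83 (blk 32, set 0) → VC-HIT  vc=[16]
5: 0x82 (blk 32, set 0) → L1-HIT  vc=[16]
6: 0x42 (blk 16, set 0) → VC-HIT  vc=[32]
7: 0x80 (blk 32, set 0) → VC-HIT  vc=[16]
8: 0xea (blk 58, set 2) → MISS  vc=[16, 18]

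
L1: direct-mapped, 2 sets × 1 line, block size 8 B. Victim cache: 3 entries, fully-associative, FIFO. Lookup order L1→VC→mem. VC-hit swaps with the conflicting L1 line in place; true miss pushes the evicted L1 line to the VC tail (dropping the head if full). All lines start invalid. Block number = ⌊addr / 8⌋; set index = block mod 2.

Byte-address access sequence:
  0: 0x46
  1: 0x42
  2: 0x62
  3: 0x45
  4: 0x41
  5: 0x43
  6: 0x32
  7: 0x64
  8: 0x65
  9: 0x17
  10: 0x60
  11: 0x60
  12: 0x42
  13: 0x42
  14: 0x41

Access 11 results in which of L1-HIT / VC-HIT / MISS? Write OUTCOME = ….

OUTCOME = L1-HIT

  [0] addr=0x46 blk=8 s=0: MISS | VC []
  [1] addr=0x42 blk=8 s=0: L1-HIT | VC []
  [2] addr=0x62 blk=12 s=0: MISS | VC [8]
  [3] addr=0x45 blk=8 s=0: VC-HIT | VC [12]
  [4] addr=0x41 blk=8 s=0: L1-HIT | VC [12]
  [5] addr=0x43 blk=8 s=0: L1-HIT | VC [12]
  [6] addr=0x32 blk=6 s=0: MISS | VC [12, 8]
  [7] addr=0x64 blk=12 s=0: VC-HIT | VC [6, 8]
  [8] addr=0x65 blk=12 s=0: L1-HIT | VC [6, 8]
  [9] addr=0x17 blk=2 s=0: MISS | VC [6, 8, 12]
  [10] addr=0x60 blk=12 s=0: VC-HIT | VC [6, 8, 2]
  [11] addr=0x60 blk=12 s=0: L1-HIT | VC [6, 8, 2]
  [12] addr=0x42 blk=8 s=0: VC-HIT | VC [6, 12, 2]
  [13] addr=0x42 blk=8 s=0: L1-HIT | VC [6, 12, 2]
  [14] addr=0x41 blk=8 s=0: L1-HIT | VC [6, 12, 2]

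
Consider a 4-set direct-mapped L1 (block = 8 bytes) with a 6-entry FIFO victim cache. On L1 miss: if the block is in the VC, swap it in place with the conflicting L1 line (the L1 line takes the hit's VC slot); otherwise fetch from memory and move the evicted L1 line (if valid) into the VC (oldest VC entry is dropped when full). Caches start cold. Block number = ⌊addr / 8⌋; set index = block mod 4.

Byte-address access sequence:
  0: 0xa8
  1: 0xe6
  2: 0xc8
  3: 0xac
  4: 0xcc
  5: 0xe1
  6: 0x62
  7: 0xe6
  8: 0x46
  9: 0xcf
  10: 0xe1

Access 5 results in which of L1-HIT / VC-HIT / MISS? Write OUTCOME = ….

OUTCOME = L1-HIT

#0 0xa8→b21/s1 MISS; vc=[]
#1 0xe6→b28/s0 MISS; vc=[]
#2 0xc8→b25/s1 MISS; vc=[21]
#3 0xac→b21/s1 VC-HIT; vc=[25]
#4 0xcc→b25/s1 VC-HIT; vc=[21]
#5 0xe1→b28/s0 L1-HIT; vc=[21]
#6 0x62→b12/s0 MISS; vc=[21,28]
#7 0xe6→b28/s0 VC-HIT; vc=[21,12]
#8 0x46→b8/s0 MISS; vc=[21,12,28]
#9 0xcf→b25/s1 L1-HIT; vc=[21,12,28]
#10 0xe1→b28/s0 VC-HIT; vc=[21,12,8]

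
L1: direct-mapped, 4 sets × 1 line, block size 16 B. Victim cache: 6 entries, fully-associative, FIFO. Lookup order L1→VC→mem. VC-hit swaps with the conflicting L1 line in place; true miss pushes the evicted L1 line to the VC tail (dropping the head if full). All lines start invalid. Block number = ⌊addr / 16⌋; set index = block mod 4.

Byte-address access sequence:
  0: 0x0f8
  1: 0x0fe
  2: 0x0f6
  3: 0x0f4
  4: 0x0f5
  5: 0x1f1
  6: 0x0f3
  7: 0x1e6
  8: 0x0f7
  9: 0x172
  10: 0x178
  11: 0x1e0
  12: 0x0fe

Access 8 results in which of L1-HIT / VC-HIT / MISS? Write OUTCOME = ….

#0 0xf8→b15/s3 MISS; vc=[]
#1 0xfe→b15/s3 L1-HIT; vc=[]
#2 0xf6→b15/s3 L1-HIT; vc=[]
#3 0xf4→b15/s3 L1-HIT; vc=[]
#4 0xf5→b15/s3 L1-HIT; vc=[]
#5 0x1f1→b31/s3 MISS; vc=[15]
#6 0xf3→b15/s3 VC-HIT; vc=[31]
#7 0x1e6→b30/s2 MISS; vc=[31]
#8 0xf7→b15/s3 L1-HIT; vc=[31]
#9 0x172→b23/s3 MISS; vc=[31,15]
#10 0x178→b23/s3 L1-HIT; vc=[31,15]
#11 0x1e0→b30/s2 L1-HIT; vc=[31,15]
#12 0xfe→b15/s3 VC-HIT; vc=[31,23]

OUTCOME = L1-HIT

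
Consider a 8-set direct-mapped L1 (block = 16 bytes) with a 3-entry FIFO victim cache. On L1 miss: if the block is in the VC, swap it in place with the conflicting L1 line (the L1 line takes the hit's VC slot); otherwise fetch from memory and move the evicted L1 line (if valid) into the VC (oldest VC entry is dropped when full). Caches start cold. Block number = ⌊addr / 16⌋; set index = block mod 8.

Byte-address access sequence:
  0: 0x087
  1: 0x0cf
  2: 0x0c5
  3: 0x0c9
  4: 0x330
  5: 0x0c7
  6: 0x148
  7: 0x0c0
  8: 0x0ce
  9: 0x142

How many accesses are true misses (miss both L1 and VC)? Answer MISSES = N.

  [0] addr=0x87 blk=8 s=0: MISS | VC []
  [1] addr=0xcf blk=12 s=4: MISS | VC []
  [2] addr=0xc5 blk=12 s=4: L1-HIT | VC []
  [3] addr=0xc9 blk=12 s=4: L1-HIT | VC []
  [4] addr=0x330 blk=51 s=3: MISS | VC []
  [5] addr=0xc7 blk=12 s=4: L1-HIT | VC []
  [6] addr=0x148 blk=20 s=4: MISS | VC [12]
  [7] addr=0xc0 blk=12 s=4: VC-HIT | VC [20]
  [8] addr=0xce blk=12 s=4: L1-HIT | VC [20]
  [9] addr=0x142 blk=20 s=4: VC-HIT | VC [12]

MISSES = 4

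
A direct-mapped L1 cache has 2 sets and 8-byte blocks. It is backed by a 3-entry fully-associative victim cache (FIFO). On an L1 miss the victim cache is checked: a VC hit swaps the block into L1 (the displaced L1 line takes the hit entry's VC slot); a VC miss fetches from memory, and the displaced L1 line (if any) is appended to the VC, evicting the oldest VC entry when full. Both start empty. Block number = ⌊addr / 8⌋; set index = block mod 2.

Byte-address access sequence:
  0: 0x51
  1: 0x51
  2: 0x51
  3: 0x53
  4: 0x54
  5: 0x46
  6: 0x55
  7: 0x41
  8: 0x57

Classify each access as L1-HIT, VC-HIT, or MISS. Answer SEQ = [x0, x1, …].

  [0] addr=0x51 blk=10 s=0: MISS | VC []
  [1] addr=0x51 blk=10 s=0: L1-HIT | VC []
  [2] addr=0x51 blk=10 s=0: L1-HIT | VC []
  [3] addr=0x53 blk=10 s=0: L1-HIT | VC []
  [4] addr=0x54 blk=10 s=0: L1-HIT | VC []
  [5] addr=0x46 blk=8 s=0: MISS | VC [10]
  [6] addr=0x55 blk=10 s=0: VC-HIT | VC [8]
  [7] addr=0x41 blk=8 s=0: VC-HIT | VC [10]
  [8] addr=0x57 blk=10 s=0: VC-HIT | VC [8]

SEQ = [MISS, L1-HIT, L1-HIT, L1-HIT, L1-HIT, MISS, VC-HIT, VC-HIT, VC-HIT]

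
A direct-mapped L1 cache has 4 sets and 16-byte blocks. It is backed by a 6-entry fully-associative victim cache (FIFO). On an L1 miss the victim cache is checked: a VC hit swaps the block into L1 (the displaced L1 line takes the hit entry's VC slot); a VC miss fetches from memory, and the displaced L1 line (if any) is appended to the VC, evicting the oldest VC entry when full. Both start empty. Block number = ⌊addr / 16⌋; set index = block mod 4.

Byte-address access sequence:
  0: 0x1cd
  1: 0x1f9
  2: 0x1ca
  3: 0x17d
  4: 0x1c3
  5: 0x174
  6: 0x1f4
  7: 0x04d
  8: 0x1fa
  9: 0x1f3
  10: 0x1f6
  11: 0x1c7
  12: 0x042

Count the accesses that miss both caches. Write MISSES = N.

MISSES = 4

#0 0x1cd→b28/s0 MISS; vc=[]
#1 0x1f9→b31/s3 MISS; vc=[]
#2 0x1ca→b28/s0 L1-HIT; vc=[]
#3 0x17d→b23/s3 MISS; vc=[31]
#4 0x1c3→b28/s0 L1-HIT; vc=[31]
#5 0x174→b23/s3 L1-HIT; vc=[31]
#6 0x1f4→b31/s3 VC-HIT; vc=[23]
#7 0x4d→b4/s0 MISS; vc=[23,28]
#8 0x1fa→b31/s3 L1-HIT; vc=[23,28]
#9 0x1f3→b31/s3 L1-HIT; vc=[23,28]
#10 0x1f6→b31/s3 L1-HIT; vc=[23,28]
#11 0x1c7→b28/s0 VC-HIT; vc=[23,4]
#12 0x42→b4/s0 VC-HIT; vc=[23,28]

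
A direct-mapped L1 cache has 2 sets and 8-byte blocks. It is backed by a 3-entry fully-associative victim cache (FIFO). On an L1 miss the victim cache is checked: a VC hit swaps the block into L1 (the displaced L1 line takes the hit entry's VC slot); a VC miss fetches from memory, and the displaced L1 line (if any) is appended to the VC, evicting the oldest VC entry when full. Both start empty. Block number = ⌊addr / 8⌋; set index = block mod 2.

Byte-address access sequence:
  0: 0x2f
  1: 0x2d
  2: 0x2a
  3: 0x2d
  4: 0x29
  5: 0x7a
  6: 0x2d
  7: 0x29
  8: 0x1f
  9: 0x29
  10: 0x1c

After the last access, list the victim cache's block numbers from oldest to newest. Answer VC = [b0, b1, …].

VC = [15, 5]

0: 0x2f (blk 5, set 1) → MISS  vc=[]
1: 0x2d (blk 5, set 1) → L1-HIT  vc=[]
2: 0x2a (blk 5, set 1) → L1-HIT  vc=[]
3: 0x2d (blk 5, set 1) → L1-HIT  vc=[]
4: 0x29 (blk 5, set 1) → L1-HIT  vc=[]
5: 0x7a (blk 15, set 1) → MISS  vc=[5]
6: 0x2d (blk 5, set 1) → VC-HIT  vc=[15]
7: 0x29 (blk 5, set 1) → L1-HIT  vc=[15]
8: 0x1f (blk 3, set 1) → MISS  vc=[15, 5]
9: 0x29 (blk 5, set 1) → VC-HIT  vc=[15, 3]
10: 0x1c (blk 3, set 1) → VC-HIT  vc=[15, 5]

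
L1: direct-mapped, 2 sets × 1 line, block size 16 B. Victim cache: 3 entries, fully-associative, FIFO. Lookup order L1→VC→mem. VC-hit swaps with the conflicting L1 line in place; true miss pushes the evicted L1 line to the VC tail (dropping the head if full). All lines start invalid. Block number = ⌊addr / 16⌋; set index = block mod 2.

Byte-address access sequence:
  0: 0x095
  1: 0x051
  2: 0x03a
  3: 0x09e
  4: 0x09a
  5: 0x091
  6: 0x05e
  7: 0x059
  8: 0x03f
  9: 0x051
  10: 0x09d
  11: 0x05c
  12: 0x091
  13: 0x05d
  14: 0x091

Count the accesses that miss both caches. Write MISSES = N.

MISSES = 3

0: 0x95 (blk 9, set 1) → MISS  vc=[]
1: 0x51 (blk 5, set 1) → MISS  vc=[9]
2: 0x3a (blk 3, set 1) → MISS  vc=[9, 5]
3: 0x9e (blk 9, set 1) → VC-HIT  vc=[3, 5]
4: 0x9a (blk 9, set 1) → L1-HIT  vc=[3, 5]
5: 0x91 (blk 9, set 1) → L1-HIT  vc=[3, 5]
6: 0x5e (blk 5, set 1) → VC-HIT  vc=[3, 9]
7: 0x59 (blk 5, set 1) → L1-HIT  vc=[3, 9]
8: 0x3f (blk 3, set 1) → VC-HIT  vc=[5, 9]
9: 0x51 (blk 5, set 1) → VC-HIT  vc=[3, 9]
10: 0x9d (blk 9, set 1) → VC-HIT  vc=[3, 5]
11: 0x5c (blk 5, set 1) → VC-HIT  vc=[3, 9]
12: 0x91 (blk 9, set 1) → VC-HIT  vc=[3, 5]
13: 0x5d (blk 5, set 1) → VC-HIT  vc=[3, 9]
14: 0x91 (blk 9, set 1) → VC-HIT  vc=[3, 5]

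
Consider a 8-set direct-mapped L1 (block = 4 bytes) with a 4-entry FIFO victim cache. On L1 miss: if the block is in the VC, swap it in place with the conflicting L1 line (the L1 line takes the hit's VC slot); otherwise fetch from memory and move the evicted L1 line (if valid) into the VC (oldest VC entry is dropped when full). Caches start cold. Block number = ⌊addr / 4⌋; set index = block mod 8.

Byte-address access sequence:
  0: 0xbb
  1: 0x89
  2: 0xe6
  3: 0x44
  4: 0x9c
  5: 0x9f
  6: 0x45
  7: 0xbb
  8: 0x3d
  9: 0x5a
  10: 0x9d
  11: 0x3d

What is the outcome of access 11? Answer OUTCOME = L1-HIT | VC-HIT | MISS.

  [0] addr=0xbb blk=46 s=6: MISS | VC []
  [1] addr=0x89 blk=34 s=2: MISS | VC []
  [2] addr=0xe6 blk=57 s=1: MISS | VC []
  [3] addr=0x44 blk=17 s=1: MISS | VC [57]
  [4] addr=0x9c blk=39 s=7: MISS | VC [57]
  [5] addr=0x9f blk=39 s=7: L1-HIT | VC [57]
  [6] addr=0x45 blk=17 s=1: L1-HIT | VC [57]
  [7] addr=0xbb blk=46 s=6: L1-HIT | VC [57]
  [8] addr=0x3d blk=15 s=7: MISS | VC [57, 39]
  [9] addr=0x5a blk=22 s=6: MISS | VC [57, 39, 46]
  [10] addr=0x9d blk=39 s=7: VC-HIT | VC [57, 15, 46]
  [11] addr=0x3d blk=15 s=7: VC-HIT | VC [57, 39, 46]

OUTCOME = VC-HIT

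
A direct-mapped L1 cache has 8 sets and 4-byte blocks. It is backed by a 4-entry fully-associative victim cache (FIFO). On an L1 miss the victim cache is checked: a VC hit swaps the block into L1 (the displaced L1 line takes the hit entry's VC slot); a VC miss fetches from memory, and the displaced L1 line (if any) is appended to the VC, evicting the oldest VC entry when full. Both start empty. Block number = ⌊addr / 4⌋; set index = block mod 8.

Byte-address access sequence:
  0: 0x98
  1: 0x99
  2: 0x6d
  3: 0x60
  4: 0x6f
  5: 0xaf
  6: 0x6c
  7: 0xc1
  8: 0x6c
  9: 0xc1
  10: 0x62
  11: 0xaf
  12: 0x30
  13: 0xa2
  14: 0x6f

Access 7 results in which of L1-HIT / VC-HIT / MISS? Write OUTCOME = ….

0: 0x98 (blk 38, set 6) → MISS  vc=[]
1: 0x99 (blk 38, set 6) → L1-HIT  vc=[]
2: 0x6d (blk 27, set 3) → MISS  vc=[]
3: 0x60 (blk 24, set 0) → MISS  vc=[]
4: 0x6f (blk 27, set 3) → L1-HIT  vc=[]
5: 0xaf (blk 43, set 3) → MISS  vc=[27]
6: 0x6c (blk 27, set 3) → VC-HIT  vc=[43]
7: 0xc1 (blk 48, set 0) → MISS  vc=[43, 24]
8: 0x6c (blk 27, set 3) → L1-HIT  vc=[43, 24]
9: 0xc1 (blk 48, set 0) → L1-HIT  vc=[43, 24]
10: 0x62 (blk 24, set 0) → VC-HIT  vc=[43, 48]
11: 0xaf (blk 43, set 3) → VC-HIT  vc=[27, 48]
12: 0x30 (blk 12, set 4) → MISS  vc=[27, 48]
13: 0xa2 (blk 40, set 0) → MISS  vc=[27, 48, 24]
14: 0x6f (blk 27, set 3) → VC-HIT  vc=[43, 48, 24]

OUTCOME = MISS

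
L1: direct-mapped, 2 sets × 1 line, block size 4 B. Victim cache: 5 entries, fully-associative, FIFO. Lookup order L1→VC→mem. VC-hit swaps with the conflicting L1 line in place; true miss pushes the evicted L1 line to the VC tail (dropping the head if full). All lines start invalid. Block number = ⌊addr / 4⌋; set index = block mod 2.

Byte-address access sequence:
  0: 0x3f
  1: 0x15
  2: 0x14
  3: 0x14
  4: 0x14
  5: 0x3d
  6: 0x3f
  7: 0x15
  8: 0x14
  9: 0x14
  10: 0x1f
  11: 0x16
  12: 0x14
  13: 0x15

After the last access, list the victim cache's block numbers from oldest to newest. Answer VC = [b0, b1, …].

  [0] addr=0x3f blk=15 s=1: MISS | VC []
  [1] addr=0x15 blk=5 s=1: MISS | VC [15]
  [2] addr=0x14 blk=5 s=1: L1-HIT | VC [15]
  [3] addr=0x14 blk=5 s=1: L1-HIT | VC [15]
  [4] addr=0x14 blk=5 s=1: L1-HIT | VC [15]
  [5] addr=0x3d blk=15 s=1: VC-HIT | VC [5]
  [6] addr=0x3f blk=15 s=1: L1-HIT | VC [5]
  [7] addr=0x15 blk=5 s=1: VC-HIT | VC [15]
  [8] addr=0x14 blk=5 s=1: L1-HIT | VC [15]
  [9] addr=0x14 blk=5 s=1: L1-HIT | VC [15]
  [10] addr=0x1f blk=7 s=1: MISS | VC [15, 5]
  [11] addr=0x16 blk=5 s=1: VC-HIT | VC [15, 7]
  [12] addr=0x14 blk=5 s=1: L1-HIT | VC [15, 7]
  [13] addr=0x15 blk=5 s=1: L1-HIT | VC [15, 7]

VC = [15, 7]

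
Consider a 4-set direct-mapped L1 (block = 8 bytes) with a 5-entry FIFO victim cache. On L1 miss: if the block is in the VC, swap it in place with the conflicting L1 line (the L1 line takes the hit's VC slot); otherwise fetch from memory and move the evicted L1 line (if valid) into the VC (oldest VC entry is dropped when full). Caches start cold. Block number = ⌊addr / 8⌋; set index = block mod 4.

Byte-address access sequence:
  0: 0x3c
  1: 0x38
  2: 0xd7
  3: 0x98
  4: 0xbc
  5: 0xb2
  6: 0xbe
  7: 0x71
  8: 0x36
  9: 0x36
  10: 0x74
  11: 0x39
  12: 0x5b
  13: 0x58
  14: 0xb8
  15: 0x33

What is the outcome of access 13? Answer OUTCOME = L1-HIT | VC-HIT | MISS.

#0 0x3c→b7/s3 MISS; vc=[]
#1 0x38→b7/s3 L1-HIT; vc=[]
#2 0xd7→b26/s2 MISS; vc=[]
#3 0x98→b19/s3 MISS; vc=[7]
#4 0xbc→b23/s3 MISS; vc=[7,19]
#5 0xb2→b22/s2 MISS; vc=[7,19,26]
#6 0xbe→b23/s3 L1-HIT; vc=[7,19,26]
#7 0x71→b14/s2 MISS; vc=[7,19,26,22]
#8 0x36→b6/s2 MISS; vc=[7,19,26,22,14]
#9 0x36→b6/s2 L1-HIT; vc=[7,19,26,22,14]
#10 0x74→b14/s2 VC-HIT; vc=[7,19,26,22,6]
#11 0x39→b7/s3 VC-HIT; vc=[23,19,26,22,6]
#12 0x5b→b11/s3 MISS; vc=[19,26,22,6,7]
#13 0x58→b11/s3 L1-HIT; vc=[19,26,22,6,7]
#14 0xb8→b23/s3 MISS; vc=[26,22,6,7,11]
#15 0x33→b6/s2 VC-HIT; vc=[26,22,14,7,11]

OUTCOME = L1-HIT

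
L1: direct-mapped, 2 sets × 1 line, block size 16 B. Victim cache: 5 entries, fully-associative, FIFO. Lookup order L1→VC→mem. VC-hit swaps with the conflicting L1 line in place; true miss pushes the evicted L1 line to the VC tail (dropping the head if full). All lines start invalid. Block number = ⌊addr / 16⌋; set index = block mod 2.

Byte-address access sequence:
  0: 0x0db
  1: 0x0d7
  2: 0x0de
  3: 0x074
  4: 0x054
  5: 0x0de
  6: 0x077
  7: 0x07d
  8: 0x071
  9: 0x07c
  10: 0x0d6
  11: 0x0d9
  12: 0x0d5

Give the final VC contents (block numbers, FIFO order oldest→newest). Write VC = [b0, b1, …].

VC = [5, 7]

0: 0xdb (blk 13, set 1) → MISS  vc=[]
1: 0xd7 (blk 13, set 1) → L1-HIT  vc=[]
2: 0xde (blk 13, set 1) → L1-HIT  vc=[]
3: 0x74 (blk 7, set 1) → MISS  vc=[13]
4: 0x54 (blk 5, set 1) → MISS  vc=[13, 7]
5: 0xde (blk 13, set 1) → VC-HIT  vc=[5, 7]
6: 0x77 (blk 7, set 1) → VC-HIT  vc=[5, 13]
7: 0x7d (blk 7, set 1) → L1-HIT  vc=[5, 13]
8: 0x71 (blk 7, set 1) → L1-HIT  vc=[5, 13]
9: 0x7c (blk 7, set 1) → L1-HIT  vc=[5, 13]
10: 0xd6 (blk 13, set 1) → VC-HIT  vc=[5, 7]
11: 0xd9 (blk 13, set 1) → L1-HIT  vc=[5, 7]
12: 0xd5 (blk 13, set 1) → L1-HIT  vc=[5, 7]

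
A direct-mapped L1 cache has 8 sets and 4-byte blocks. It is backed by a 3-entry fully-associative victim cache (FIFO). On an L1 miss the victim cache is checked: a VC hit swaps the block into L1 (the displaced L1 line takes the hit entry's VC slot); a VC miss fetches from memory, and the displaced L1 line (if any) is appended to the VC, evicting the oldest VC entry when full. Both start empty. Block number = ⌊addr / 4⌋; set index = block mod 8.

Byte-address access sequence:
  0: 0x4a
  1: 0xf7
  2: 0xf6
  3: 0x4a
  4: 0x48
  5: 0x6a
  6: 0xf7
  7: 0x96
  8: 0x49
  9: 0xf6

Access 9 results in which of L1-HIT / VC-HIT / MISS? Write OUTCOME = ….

0: 0x4a (blk 18, set 2) → MISS  vc=[]
1: 0xf7 (blk 61, set 5) → MISS  vc=[]
2: 0xf6 (blk 61, set 5) → L1-HIT  vc=[]
3: 0x4a (blk 18, set 2) → L1-HIT  vc=[]
4: 0x48 (blk 18, set 2) → L1-HIT  vc=[]
5: 0x6a (blk 26, set 2) → MISS  vc=[18]
6: 0xf7 (blk 61, set 5) → L1-HIT  vc=[18]
7: 0x96 (blk 37, set 5) → MISS  vc=[18, 61]
8: 0x49 (blk 18, set 2) → VC-HIT  vc=[26, 61]
9: 0xf6 (blk 61, set 5) → VC-HIT  vc=[26, 37]

OUTCOME = VC-HIT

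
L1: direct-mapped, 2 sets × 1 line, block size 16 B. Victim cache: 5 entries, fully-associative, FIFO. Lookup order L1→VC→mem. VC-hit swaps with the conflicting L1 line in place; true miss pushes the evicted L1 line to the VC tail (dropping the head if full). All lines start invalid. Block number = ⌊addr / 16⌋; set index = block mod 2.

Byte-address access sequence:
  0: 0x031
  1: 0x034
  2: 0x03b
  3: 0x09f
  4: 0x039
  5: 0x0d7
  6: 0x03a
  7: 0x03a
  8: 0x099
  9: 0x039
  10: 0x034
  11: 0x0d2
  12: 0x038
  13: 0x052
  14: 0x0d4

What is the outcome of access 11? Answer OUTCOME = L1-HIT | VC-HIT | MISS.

OUTCOME = VC-HIT

  [0] addr=0x31 blk=3 s=1: MISS | VC []
  [1] addr=0x34 blk=3 s=1: L1-HIT | VC []
  [2] addr=0x3b blk=3 s=1: L1-HIT | VC []
  [3] addr=0x9f blk=9 s=1: MISS | VC [3]
  [4] addr=0x39 blk=3 s=1: VC-HIT | VC [9]
  [5] addr=0xd7 blk=13 s=1: MISS | VC [9, 3]
  [6] addr=0x3a blk=3 s=1: VC-HIT | VC [9, 13]
  [7] addr=0x3a blk=3 s=1: L1-HIT | VC [9, 13]
  [8] addr=0x99 blk=9 s=1: VC-HIT | VC [3, 13]
  [9] addr=0x39 blk=3 s=1: VC-HIT | VC [9, 13]
  [10] addr=0x34 blk=3 s=1: L1-HIT | VC [9, 13]
  [11] addr=0xd2 blk=13 s=1: VC-HIT | VC [9, 3]
  [12] addr=0x38 blk=3 s=1: VC-HIT | VC [9, 13]
  [13] addr=0x52 blk=5 s=1: MISS | VC [9, 13, 3]
  [14] addr=0xd4 blk=13 s=1: VC-HIT | VC [9, 5, 3]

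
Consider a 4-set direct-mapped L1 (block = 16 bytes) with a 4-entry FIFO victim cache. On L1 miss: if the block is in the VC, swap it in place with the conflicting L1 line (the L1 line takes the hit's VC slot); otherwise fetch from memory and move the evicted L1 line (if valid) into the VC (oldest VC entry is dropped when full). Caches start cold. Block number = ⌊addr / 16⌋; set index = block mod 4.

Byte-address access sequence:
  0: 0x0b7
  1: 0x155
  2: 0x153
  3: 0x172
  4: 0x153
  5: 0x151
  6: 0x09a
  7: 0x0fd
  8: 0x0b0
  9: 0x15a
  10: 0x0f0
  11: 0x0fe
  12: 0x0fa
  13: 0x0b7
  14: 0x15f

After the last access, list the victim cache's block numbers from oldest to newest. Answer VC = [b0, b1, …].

  [0] addr=0xb7 blk=11 s=3: MISS | VC []
  [1] addr=0x155 blk=21 s=1: MISS | VC []
  [2] addr=0x153 blk=21 s=1: L1-HIT | VC []
  [3] addr=0x172 blk=23 s=3: MISS | VC [11]
  [4] addr=0x153 blk=21 s=1: L1-HIT | VC [11]
  [5] addr=0x151 blk=21 s=1: L1-HIT | VC [11]
  [6] addr=0x9a blk=9 s=1: MISS | VC [11, 21]
  [7] addr=0xfd blk=15 s=3: MISS | VC [11, 21, 23]
  [8] addr=0xb0 blk=11 s=3: VC-HIT | VC [15, 21, 23]
  [9] addr=0x15a blk=21 s=1: VC-HIT | VC [15, 9, 23]
  [10] addr=0xf0 blk=15 s=3: VC-HIT | VC [11, 9, 23]
  [11] addr=0xfe blk=15 s=3: L1-HIT | VC [11, 9, 23]
  [12] addr=0xfa blk=15 s=3: L1-HIT | VC [11, 9, 23]
  [13] addr=0xb7 blk=11 s=3: VC-HIT | VC [15, 9, 23]
  [14] addr=0x15f blk=21 s=1: L1-HIT | VC [15, 9, 23]

VC = [15, 9, 23]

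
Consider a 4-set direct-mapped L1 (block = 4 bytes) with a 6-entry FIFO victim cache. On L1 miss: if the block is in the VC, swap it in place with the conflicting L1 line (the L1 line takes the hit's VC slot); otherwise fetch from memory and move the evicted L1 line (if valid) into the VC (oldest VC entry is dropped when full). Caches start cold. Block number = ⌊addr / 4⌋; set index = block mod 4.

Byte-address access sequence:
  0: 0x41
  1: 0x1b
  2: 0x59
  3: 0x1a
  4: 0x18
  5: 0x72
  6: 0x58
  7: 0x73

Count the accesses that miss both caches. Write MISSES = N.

  [0] addr=0x41 blk=16 s=0: MISS | VC []
  [1] addr=0x1b blk=6 s=2: MISS | VC []
  [2] addr=0x59 blk=22 s=2: MISS | VC [6]
  [3] addr=0x1a blk=6 s=2: VC-HIT | VC [22]
  [4] addr=0x18 blk=6 s=2: L1-HIT | VC [22]
  [5] addr=0x72 blk=28 s=0: MISS | VC [22, 16]
  [6] addr=0x58 blk=22 s=2: VC-HIT | VC [6, 16]
  [7] addr=0x73 blk=28 s=0: L1-HIT | VC [6, 16]

MISSES = 4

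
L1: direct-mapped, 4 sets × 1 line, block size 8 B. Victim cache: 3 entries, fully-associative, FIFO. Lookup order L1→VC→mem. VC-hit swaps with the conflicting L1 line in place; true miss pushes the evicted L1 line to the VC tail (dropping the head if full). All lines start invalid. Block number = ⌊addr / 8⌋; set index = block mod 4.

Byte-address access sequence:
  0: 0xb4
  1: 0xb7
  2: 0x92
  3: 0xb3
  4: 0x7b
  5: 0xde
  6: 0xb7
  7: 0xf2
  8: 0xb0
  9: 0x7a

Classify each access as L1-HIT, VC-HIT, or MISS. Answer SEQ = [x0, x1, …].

  [0] addr=0xb4 blk=22 s=2: MISS | VC []
  [1] addr=0xb7 blk=22 s=2: L1-HIT | VC []
  [2] addr=0x92 blk=18 s=2: MISS | VC [22]
  [3] addr=0xb3 blk=22 s=2: VC-HIT | VC [18]
  [4] addr=0x7b blk=15 s=3: MISS | VC [18]
  [5] addr=0xde blk=27 s=3: MISS | VC [18, 15]
  [6] addr=0xb7 blk=22 s=2: L1-HIT | VC [18, 15]
  [7] addr=0xf2 blk=30 s=2: MISS | VC [18, 15, 22]
  [8] addr=0xb0 blk=22 s=2: VC-HIT | VC [18, 15, 30]
  [9] addr=0x7a blk=15 s=3: VC-HIT | VC [18, 27, 30]

SEQ = [MISS, L1-HIT, MISS, VC-HIT, MISS, MISS, L1-HIT, MISS, VC-HIT, VC-HIT]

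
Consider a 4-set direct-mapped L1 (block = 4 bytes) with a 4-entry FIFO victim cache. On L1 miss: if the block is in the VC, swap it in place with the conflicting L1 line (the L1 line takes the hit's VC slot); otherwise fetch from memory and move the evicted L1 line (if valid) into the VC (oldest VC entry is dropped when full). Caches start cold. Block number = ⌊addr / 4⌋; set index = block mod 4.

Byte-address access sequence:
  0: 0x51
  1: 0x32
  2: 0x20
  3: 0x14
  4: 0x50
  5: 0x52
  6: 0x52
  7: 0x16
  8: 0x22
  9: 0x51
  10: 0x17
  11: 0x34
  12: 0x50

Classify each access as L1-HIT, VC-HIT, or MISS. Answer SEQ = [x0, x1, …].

SEQ = [MISS, MISS, MISS, MISS, VC-HIT, L1-HIT, L1-HIT, L1-HIT, VC-HIT, VC-HIT, L1-HIT, MISS, L1-HIT]

0: 0x51 (blk 20, set 0) → MISS  vc=[]
1: 0x32 (blk 12, set 0) → MISS  vc=[20]
2: 0x20 (blk 8, set 0) → MISS  vc=[20, 12]
3: 0x14 (blk 5, set 1) → MISS  vc=[20, 12]
4: 0x50 (blk 20, set 0) → VC-HIT  vc=[8, 12]
5: 0x52 (blk 20, set 0) → L1-HIT  vc=[8, 12]
6: 0x52 (blk 20, set 0) → L1-HIT  vc=[8, 12]
7: 0x16 (blk 5, set 1) → L1-HIT  vc=[8, 12]
8: 0x22 (blk 8, set 0) → VC-HIT  vc=[20, 12]
9: 0x51 (blk 20, set 0) → VC-HIT  vc=[8, 12]
10: 0x17 (blk 5, set 1) → L1-HIT  vc=[8, 12]
11: 0x34 (blk 13, set 1) → MISS  vc=[8, 12, 5]
12: 0x50 (blk 20, set 0) → L1-HIT  vc=[8, 12, 5]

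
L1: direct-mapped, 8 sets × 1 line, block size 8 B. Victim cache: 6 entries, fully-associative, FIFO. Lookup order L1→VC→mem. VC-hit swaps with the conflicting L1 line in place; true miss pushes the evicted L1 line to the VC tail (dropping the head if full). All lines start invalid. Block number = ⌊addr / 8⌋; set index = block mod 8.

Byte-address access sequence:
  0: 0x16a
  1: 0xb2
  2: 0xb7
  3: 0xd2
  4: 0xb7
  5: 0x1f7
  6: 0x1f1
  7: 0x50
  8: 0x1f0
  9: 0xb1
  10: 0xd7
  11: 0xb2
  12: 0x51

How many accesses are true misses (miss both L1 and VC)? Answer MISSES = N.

#0 0x16a→b45/s5 MISS; vc=[]
#1 0xb2→b22/s6 MISS; vc=[]
#2 0xb7→b22/s6 L1-HIT; vc=[]
#3 0xd2→b26/s2 MISS; vc=[]
#4 0xb7→b22/s6 L1-HIT; vc=[]
#5 0x1f7→b62/s6 MISS; vc=[22]
#6 0x1f1→b62/s6 L1-HIT; vc=[22]
#7 0x50→b10/s2 MISS; vc=[22,26]
#8 0x1f0→b62/s6 L1-HIT; vc=[22,26]
#9 0xb1→b22/s6 VC-HIT; vc=[62,26]
#10 0xd7→b26/s2 VC-HIT; vc=[62,10]
#11 0xb2→b22/s6 L1-HIT; vc=[62,10]
#12 0x51→b10/s2 VC-HIT; vc=[62,26]

MISSES = 5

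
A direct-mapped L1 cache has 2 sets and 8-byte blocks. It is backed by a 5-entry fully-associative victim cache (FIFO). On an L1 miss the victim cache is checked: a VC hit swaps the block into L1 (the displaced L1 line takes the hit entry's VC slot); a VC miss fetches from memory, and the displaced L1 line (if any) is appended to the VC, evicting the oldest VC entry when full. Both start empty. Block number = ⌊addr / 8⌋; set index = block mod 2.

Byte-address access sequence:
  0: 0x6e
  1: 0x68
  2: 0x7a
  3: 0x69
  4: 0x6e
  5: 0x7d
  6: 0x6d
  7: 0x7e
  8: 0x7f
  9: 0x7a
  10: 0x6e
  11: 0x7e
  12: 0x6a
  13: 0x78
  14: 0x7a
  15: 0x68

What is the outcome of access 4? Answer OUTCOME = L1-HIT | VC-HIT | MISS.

  [0] addr=0x6e blk=13 s=1: MISS | VC []
  [1] addr=0x68 blk=13 s=1: L1-HIT | VC []
  [2] addr=0x7a blk=15 s=1: MISS | VC [13]
  [3] addr=0x69 blk=13 s=1: VC-HIT | VC [15]
  [4] addr=0x6e blk=13 s=1: L1-HIT | VC [15]
  [5] addr=0x7d blk=15 s=1: VC-HIT | VC [13]
  [6] addr=0x6d blk=13 s=1: VC-HIT | VC [15]
  [7] addr=0x7e blk=15 s=1: VC-HIT | VC [13]
  [8] addr=0x7f blk=15 s=1: L1-HIT | VC [13]
  [9] addr=0x7a blk=15 s=1: L1-HIT | VC [13]
  [10] addr=0x6e blk=13 s=1: VC-HIT | VC [15]
  [11] addr=0x7e blk=15 s=1: VC-HIT | VC [13]
  [12] addr=0x6a blk=13 s=1: VC-HIT | VC [15]
  [13] addr=0x78 blk=15 s=1: VC-HIT | VC [13]
  [14] addr=0x7a blk=15 s=1: L1-HIT | VC [13]
  [15] addr=0x68 blk=13 s=1: VC-HIT | VC [15]

OUTCOME = L1-HIT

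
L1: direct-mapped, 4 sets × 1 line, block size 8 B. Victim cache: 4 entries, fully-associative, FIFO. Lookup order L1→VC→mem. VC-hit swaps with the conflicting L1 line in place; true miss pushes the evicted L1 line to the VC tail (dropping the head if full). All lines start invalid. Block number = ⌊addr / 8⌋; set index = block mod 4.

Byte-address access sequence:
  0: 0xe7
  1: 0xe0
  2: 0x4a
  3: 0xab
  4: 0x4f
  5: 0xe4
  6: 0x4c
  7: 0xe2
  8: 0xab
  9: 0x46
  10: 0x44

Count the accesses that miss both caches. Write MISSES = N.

#0 0xe7→b28/s0 MISS; vc=[]
#1 0xe0→b28/s0 L1-HIT; vc=[]
#2 0x4a→b9/s1 MISS; vc=[]
#3 0xab→b21/s1 MISS; vc=[9]
#4 0x4f→b9/s1 VC-HIT; vc=[21]
#5 0xe4→b28/s0 L1-HIT; vc=[21]
#6 0x4c→b9/s1 L1-HIT; vc=[21]
#7 0xe2→b28/s0 L1-HIT; vc=[21]
#8 0xab→b21/s1 VC-HIT; vc=[9]
#9 0x46→b8/s0 MISS; vc=[9,28]
#10 0x44→b8/s0 L1-HIT; vc=[9,28]

MISSES = 4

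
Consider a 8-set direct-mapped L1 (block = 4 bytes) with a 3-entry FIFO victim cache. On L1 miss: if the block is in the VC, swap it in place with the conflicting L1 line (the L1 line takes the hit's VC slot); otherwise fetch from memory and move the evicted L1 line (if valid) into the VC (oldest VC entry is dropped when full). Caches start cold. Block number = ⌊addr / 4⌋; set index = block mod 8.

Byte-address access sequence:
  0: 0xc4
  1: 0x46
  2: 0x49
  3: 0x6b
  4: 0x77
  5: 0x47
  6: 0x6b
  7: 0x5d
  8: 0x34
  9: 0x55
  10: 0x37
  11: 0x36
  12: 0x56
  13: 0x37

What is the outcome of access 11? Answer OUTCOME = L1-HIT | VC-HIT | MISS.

OUTCOME = L1-HIT

  [0] addr=0xc4 blk=49 s=1: MISS | VC []
  [1] addr=0x46 blk=17 s=1: MISS | VC [49]
  [2] addr=0x49 blk=18 s=2: MISS | VC [49]
  [3] addr=0x6b blk=26 s=2: MISS | VC [49, 18]
  [4] addr=0x77 blk=29 s=5: MISS | VC [49, 18]
  [5] addr=0x47 blk=17 s=1: L1-HIT | VC [49, 18]
  [6] addr=0x6b blk=26 s=2: L1-HIT | VC [49, 18]
  [7] addr=0x5d blk=23 s=7: MISS | VC [49, 18]
  [8] addr=0x34 blk=13 s=5: MISS | VC [49, 18, 29]
  [9] addr=0x55 blk=21 s=5: MISS | VC [18, 29, 13]
  [10] addr=0x37 blk=13 s=5: VC-HIT | VC [18, 29, 21]
  [11] addr=0x36 blk=13 s=5: L1-HIT | VC [18, 29, 21]
  [12] addr=0x56 blk=21 s=5: VC-HIT | VC [18, 29, 13]
  [13] addr=0x37 blk=13 s=5: VC-HIT | VC [18, 29, 21]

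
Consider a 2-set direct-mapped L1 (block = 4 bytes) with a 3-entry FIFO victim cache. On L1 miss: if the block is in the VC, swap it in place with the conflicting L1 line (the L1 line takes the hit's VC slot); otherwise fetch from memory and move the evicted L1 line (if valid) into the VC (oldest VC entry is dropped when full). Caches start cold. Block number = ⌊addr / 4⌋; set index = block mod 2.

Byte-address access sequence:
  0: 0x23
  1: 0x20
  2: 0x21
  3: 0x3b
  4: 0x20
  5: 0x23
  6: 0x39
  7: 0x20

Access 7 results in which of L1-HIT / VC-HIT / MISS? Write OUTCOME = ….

OUTCOME = VC-HIT

#0 0x23→b8/s0 MISS; vc=[]
#1 0x20→b8/s0 L1-HIT; vc=[]
#2 0x21→b8/s0 L1-HIT; vc=[]
#3 0x3b→b14/s0 MISS; vc=[8]
#4 0x20→b8/s0 VC-HIT; vc=[14]
#5 0x23→b8/s0 L1-HIT; vc=[14]
#6 0x39→b14/s0 VC-HIT; vc=[8]
#7 0x20→b8/s0 VC-HIT; vc=[14]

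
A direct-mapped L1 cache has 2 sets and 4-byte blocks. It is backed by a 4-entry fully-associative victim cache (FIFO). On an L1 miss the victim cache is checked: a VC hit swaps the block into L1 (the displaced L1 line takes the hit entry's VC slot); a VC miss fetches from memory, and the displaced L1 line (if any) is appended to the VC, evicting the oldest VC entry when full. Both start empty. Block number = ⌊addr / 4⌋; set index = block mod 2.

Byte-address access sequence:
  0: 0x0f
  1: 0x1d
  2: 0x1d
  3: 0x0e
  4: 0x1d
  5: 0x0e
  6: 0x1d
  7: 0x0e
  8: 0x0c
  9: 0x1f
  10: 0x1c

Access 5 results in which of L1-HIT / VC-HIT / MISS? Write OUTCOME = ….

OUTCOME = VC-HIT

0: 0xf (blk 3, set 1) → MISS  vc=[]
1: 0x1d (blk 7, set 1) → MISS  vc=[3]
2: 0x1d (blk 7, set 1) → L1-HIT  vc=[3]
3: 0xe (blk 3, set 1) → VC-HIT  vc=[7]
4: 0x1d (blk 7, set 1) → VC-HIT  vc=[3]
5: 0xe (blk 3, set 1) → VC-HIT  vc=[7]
6: 0x1d (blk 7, set 1) → VC-HIT  vc=[3]
7: 0xe (blk 3, set 1) → VC-HIT  vc=[7]
8: 0xc (blk 3, set 1) → L1-HIT  vc=[7]
9: 0x1f (blk 7, set 1) → VC-HIT  vc=[3]
10: 0x1c (blk 7, set 1) → L1-HIT  vc=[3]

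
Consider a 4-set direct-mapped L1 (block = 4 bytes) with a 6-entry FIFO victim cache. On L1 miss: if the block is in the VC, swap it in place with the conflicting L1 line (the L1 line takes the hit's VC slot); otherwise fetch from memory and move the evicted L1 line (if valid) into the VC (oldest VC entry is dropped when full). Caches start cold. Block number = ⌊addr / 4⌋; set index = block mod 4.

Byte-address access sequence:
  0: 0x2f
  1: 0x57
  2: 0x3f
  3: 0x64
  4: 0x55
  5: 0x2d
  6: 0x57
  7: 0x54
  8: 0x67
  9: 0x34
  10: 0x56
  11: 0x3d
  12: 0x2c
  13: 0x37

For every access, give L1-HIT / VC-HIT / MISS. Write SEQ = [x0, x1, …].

  [0] addr=0x2f blk=11 s=3: MISS | VC []
  [1] addr=0x57 blk=21 s=1: MISS | VC []
  [2] addr=0x3f blk=15 s=3: MISS | VC [11]
  [3] addr=0x64 blk=25 s=1: MISS | VC [11, 21]
  [4] addr=0x55 blk=21 s=1: VC-HIT | VC [11, 25]
  [5] addr=0x2d blk=11 s=3: VC-HIT | VC [15, 25]
  [6] addr=0x57 blk=21 s=1: L1-HIT | VC [15, 25]
  [7] addr=0x54 blk=21 s=1: L1-HIT | VC [15, 25]
  [8] addr=0x67 blk=25 s=1: VC-HIT | VC [15, 21]
  [9] addr=0x34 blk=13 s=1: MISS | VC [15, 21, 25]
  [10] addr=0x56 blk=21 s=1: VC-HIT | VC [15, 13, 25]
  [11] addr=0x3d blk=15 s=3: VC-HIT | VC [11, 13, 25]
  [12] addr=0x2c blk=11 s=3: VC-HIT | VC [15, 13, 25]
  [13] addr=0x37 blk=13 s=1: VC-HIT | VC [15, 21, 25]

SEQ = [MISS, MISS, MISS, MISS, VC-HIT, VC-HIT, L1-HIT, L1-HIT, VC-HIT, MISS, VC-HIT, VC-HIT, VC-HIT, VC-HIT]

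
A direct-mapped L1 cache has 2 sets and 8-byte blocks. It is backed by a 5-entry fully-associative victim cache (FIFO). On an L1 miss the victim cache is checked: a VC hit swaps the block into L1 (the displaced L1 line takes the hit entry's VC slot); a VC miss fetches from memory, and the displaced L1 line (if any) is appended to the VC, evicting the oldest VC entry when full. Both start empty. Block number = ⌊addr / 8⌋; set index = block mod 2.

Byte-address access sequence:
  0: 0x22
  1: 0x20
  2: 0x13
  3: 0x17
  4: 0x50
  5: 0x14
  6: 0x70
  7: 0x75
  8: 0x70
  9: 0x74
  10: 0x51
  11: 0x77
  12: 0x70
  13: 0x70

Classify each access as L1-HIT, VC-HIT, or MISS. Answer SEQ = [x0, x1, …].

SEQ = [MISS, L1-HIT, MISS, L1-HIT, MISS, VC-HIT, MISS, L1-HIT, L1-HIT, L1-HIT, VC-HIT, VC-HIT, L1-HIT, L1-HIT]

0: 0x22 (blk 4, set 0) → MISS  vc=[]
1: 0x20 (blk 4, set 0) → L1-HIT  vc=[]
2: 0x13 (blk 2, set 0) → MISS  vc=[4]
3: 0x17 (blk 2, set 0) → L1-HIT  vc=[4]
4: 0x50 (blk 10, set 0) → MISS  vc=[4, 2]
5: 0x14 (blk 2, set 0) → VC-HIT  vc=[4, 10]
6: 0x70 (blk 14, set 0) → MISS  vc=[4, 10, 2]
7: 0x75 (blk 14, set 0) → L1-HIT  vc=[4, 10, 2]
8: 0x70 (blk 14, set 0) → L1-HIT  vc=[4, 10, 2]
9: 0x74 (blk 14, set 0) → L1-HIT  vc=[4, 10, 2]
10: 0x51 (blk 10, set 0) → VC-HIT  vc=[4, 14, 2]
11: 0x77 (blk 14, set 0) → VC-HIT  vc=[4, 10, 2]
12: 0x70 (blk 14, set 0) → L1-HIT  vc=[4, 10, 2]
13: 0x70 (blk 14, set 0) → L1-HIT  vc=[4, 10, 2]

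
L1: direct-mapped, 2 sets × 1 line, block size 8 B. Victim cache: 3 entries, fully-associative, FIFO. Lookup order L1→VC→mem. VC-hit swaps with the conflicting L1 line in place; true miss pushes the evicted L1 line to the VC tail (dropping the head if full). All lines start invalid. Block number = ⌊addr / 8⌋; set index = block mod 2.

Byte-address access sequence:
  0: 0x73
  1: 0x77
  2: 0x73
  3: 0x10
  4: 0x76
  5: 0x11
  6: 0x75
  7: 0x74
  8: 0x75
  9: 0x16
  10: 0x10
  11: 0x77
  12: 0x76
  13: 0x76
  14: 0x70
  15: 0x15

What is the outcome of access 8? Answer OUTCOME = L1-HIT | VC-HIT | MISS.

#0 0x73→b14/s0 MISS; vc=[]
#1 0x77→b14/s0 L1-HIT; vc=[]
#2 0x73→b14/s0 L1-HIT; vc=[]
#3 0x10→b2/s0 MISS; vc=[14]
#4 0x76→b14/s0 VC-HIT; vc=[2]
#5 0x11→b2/s0 VC-HIT; vc=[14]
#6 0x75→b14/s0 VC-HIT; vc=[2]
#7 0x74→b14/s0 L1-HIT; vc=[2]
#8 0x75→b14/s0 L1-HIT; vc=[2]
#9 0x16→b2/s0 VC-HIT; vc=[14]
#10 0x10→b2/s0 L1-HIT; vc=[14]
#11 0x77→b14/s0 VC-HIT; vc=[2]
#12 0x76→b14/s0 L1-HIT; vc=[2]
#13 0x76→b14/s0 L1-HIT; vc=[2]
#14 0x70→b14/s0 L1-HIT; vc=[2]
#15 0x15→b2/s0 VC-HIT; vc=[14]

OUTCOME = L1-HIT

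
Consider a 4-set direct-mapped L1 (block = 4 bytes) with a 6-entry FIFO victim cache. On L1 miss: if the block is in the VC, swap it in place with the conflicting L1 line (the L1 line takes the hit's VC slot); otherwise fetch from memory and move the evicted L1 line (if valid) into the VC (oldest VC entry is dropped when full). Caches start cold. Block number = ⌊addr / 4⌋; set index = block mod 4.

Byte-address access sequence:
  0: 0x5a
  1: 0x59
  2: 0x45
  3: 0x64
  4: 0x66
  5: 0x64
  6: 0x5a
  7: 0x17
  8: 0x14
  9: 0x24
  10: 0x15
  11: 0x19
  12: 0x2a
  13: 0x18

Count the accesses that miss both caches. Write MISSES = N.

MISSES = 7

#0 0x5a→b22/s2 MISS; vc=[]
#1 0x59→b22/s2 L1-HIT; vc=[]
#2 0x45→b17/s1 MISS; vc=[]
#3 0x64→b25/s1 MISS; vc=[17]
#4 0x66→b25/s1 L1-HIT; vc=[17]
#5 0x64→b25/s1 L1-HIT; vc=[17]
#6 0x5a→b22/s2 L1-HIT; vc=[17]
#7 0x17→b5/s1 MISS; vc=[17,25]
#8 0x14→b5/s1 L1-HIT; vc=[17,25]
#9 0x24→b9/s1 MISS; vc=[17,25,5]
#10 0x15→b5/s1 VC-HIT; vc=[17,25,9]
#11 0x19→b6/s2 MISS; vc=[17,25,9,22]
#12 0x2a→b10/s2 MISS; vc=[17,25,9,22,6]
#13 0x18→b6/s2 VC-HIT; vc=[17,25,9,22,10]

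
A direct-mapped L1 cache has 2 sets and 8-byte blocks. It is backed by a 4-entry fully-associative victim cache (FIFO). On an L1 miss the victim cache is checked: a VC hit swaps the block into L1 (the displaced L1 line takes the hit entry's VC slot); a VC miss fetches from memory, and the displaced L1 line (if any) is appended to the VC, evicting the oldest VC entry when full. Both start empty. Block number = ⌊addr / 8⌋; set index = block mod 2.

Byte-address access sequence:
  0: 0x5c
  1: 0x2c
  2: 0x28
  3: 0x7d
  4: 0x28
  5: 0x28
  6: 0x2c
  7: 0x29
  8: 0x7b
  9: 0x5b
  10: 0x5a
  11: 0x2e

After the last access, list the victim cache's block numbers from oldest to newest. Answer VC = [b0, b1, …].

#0 0x5c→b11/s1 MISS; vc=[]
#1 0x2c→b5/s1 MISS; vc=[11]
#2 0x28→b5/s1 L1-HIT; vc=[11]
#3 0x7d→b15/s1 MISS; vc=[11,5]
#4 0x28→b5/s1 VC-HIT; vc=[11,15]
#5 0x28→b5/s1 L1-HIT; vc=[11,15]
#6 0x2c→b5/s1 L1-HIT; vc=[11,15]
#7 0x29→b5/s1 L1-HIT; vc=[11,15]
#8 0x7b→b15/s1 VC-HIT; vc=[11,5]
#9 0x5b→b11/s1 VC-HIT; vc=[15,5]
#10 0x5a→b11/s1 L1-HIT; vc=[15,5]
#11 0x2e→b5/s1 VC-HIT; vc=[15,11]

VC = [15, 11]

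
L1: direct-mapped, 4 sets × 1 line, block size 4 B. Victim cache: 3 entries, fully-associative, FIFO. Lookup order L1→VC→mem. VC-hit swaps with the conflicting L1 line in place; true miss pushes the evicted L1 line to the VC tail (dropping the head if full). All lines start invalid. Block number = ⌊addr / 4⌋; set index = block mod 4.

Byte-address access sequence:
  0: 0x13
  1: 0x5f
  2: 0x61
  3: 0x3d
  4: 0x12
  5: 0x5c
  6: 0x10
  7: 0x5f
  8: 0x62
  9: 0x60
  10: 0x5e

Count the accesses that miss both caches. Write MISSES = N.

0: 0x13 (blk 4, set 0) → MISS  vc=[]
1: 0x5f (blk 23, set 3) → MISS  vc=[]
2: 0x61 (blk 24, set 0) → MISS  vc=[4]
3: 0x3d (blk 15, set 3) → MISS  vc=[4, 23]
4: 0x12 (blk 4, set 0) → VC-HIT  vc=[24, 23]
5: 0x5c (blk 23, set 3) → VC-HIT  vc=[24, 15]
6: 0x10 (blk 4, set 0) → L1-HIT  vc=[24, 15]
7: 0x5f (blk 23, set 3) → L1-HIT  vc=[24, 15]
8: 0x62 (blk 24, set 0) → VC-HIT  vc=[4, 15]
9: 0x60 (blk 24, set 0) → L1-HIT  vc=[4, 15]
10: 0x5e (blk 23, set 3) → L1-HIT  vc=[4, 15]

MISSES = 4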